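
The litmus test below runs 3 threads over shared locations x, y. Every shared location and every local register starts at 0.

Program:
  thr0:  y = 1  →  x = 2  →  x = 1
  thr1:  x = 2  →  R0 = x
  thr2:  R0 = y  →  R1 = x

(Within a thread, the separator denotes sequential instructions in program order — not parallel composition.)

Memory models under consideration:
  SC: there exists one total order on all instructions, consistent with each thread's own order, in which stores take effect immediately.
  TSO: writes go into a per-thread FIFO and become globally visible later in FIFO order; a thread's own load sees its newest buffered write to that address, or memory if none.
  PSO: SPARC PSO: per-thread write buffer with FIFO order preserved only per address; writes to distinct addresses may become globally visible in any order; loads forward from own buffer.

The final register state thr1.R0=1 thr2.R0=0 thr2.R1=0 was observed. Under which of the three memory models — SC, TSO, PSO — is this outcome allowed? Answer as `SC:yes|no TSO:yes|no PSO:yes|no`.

SC:yes TSO:yes PSO:yes

outcome vector order: (thr1.R0,thr2.R0,thr2.R1)
under SC → (1,0,0); (1,0,1); (1,0,2); (1,1,0); (1,1,1); (1,1,2); (2,0,0); (2,0,1); (2,0,2); (2,1,0); (2,1,1); (2,1,2)
under TSO → (1,0,0); (1,0,1); (1,0,2); (1,1,0); (1,1,1); (1,1,2); (2,0,0); (2,0,1); (2,0,2); (2,1,0); (2,1,1); (2,1,2)
under PSO → (1,0,0); (1,0,1); (1,0,2); (1,1,0); (1,1,1); (1,1,2); (2,0,0); (2,0,1); (2,0,2); (2,1,0); (2,1,1); (2,1,2)
target (1,0,0) ∈ {SC,TSO,PSO}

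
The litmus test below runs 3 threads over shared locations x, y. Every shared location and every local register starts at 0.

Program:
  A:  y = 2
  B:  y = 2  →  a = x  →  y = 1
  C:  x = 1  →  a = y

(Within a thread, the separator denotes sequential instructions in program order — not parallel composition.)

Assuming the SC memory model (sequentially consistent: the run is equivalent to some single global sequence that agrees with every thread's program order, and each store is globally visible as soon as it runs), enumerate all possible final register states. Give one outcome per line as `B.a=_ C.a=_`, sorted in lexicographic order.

B.a=0 C.a=1
B.a=0 C.a=2
B.a=1 C.a=0
B.a=1 C.a=1
B.a=1 C.a=2

outcome vector order: (B.a,C.a)
|SC outcomes| = 5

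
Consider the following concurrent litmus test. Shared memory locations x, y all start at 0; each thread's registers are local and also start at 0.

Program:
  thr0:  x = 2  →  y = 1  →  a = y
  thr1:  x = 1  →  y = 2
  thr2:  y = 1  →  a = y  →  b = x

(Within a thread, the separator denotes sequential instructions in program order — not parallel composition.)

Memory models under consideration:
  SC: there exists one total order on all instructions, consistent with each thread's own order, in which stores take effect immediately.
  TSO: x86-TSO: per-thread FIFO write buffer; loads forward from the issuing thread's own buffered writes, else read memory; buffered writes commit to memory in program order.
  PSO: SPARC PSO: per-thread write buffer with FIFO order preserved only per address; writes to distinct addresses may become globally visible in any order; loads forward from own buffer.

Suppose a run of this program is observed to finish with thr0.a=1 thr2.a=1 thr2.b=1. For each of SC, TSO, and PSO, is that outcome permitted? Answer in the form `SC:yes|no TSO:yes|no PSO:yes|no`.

outcome vector order: (thr0.a,thr2.a,thr2.b)
under SC → (1,1,0), (1,1,1), (1,1,2), (1,2,1), (1,2,2), (2,1,0), (2,1,1), (2,1,2), (2,2,1), (2,2,2)
under TSO → (1,1,0), (1,1,1), (1,1,2), (1,2,1), (1,2,2), (2,1,0), (2,1,1), (2,1,2), (2,2,1), (2,2,2)
under PSO → (1,1,0), (1,1,1), (1,1,2), (1,2,0), (1,2,1), (1,2,2), (2,1,0), (2,1,1), (2,1,2), (2,2,0), (2,2,1), (2,2,2)
target (1,1,1) ∈ {SC,TSO,PSO}

SC:yes TSO:yes PSO:yes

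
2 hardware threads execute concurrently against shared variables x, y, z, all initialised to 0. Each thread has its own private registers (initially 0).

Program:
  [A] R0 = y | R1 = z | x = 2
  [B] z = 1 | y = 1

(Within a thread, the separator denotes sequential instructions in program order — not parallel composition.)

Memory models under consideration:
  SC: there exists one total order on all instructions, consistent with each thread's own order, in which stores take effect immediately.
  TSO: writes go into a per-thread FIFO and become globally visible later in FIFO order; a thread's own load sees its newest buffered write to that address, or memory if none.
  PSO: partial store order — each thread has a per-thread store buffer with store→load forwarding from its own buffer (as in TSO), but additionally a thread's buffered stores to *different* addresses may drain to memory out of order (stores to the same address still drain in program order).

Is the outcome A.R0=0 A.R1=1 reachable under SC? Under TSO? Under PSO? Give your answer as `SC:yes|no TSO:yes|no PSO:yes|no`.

SC:yes TSO:yes PSO:yes

outcome vector order: (A.R0,A.R1)
[SC] allowed = {<0 0>; <0 1>; <1 1>}
[TSO] allowed = {<0 0>; <0 1>; <1 1>}
[PSO] allowed = {<0 0>; <0 1>; <1 0>; <1 1>}
target <0 1> ∈ {SC,TSO,PSO}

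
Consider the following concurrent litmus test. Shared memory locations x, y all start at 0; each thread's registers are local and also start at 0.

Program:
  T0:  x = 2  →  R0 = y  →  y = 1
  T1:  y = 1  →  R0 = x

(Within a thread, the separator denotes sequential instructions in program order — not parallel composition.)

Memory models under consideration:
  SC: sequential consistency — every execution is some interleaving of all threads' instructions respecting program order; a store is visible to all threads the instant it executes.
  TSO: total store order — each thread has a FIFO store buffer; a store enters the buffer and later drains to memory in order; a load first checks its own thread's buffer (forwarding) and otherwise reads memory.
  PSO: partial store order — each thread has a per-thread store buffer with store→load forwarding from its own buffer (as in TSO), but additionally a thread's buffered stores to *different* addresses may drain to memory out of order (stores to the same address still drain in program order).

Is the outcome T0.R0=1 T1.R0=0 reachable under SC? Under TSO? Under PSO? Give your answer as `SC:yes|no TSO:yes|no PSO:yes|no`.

outcome vector order: (T0.R0,T1.R0)
SC (3): 0/2; 1/0; 1/2
TSO (4): 0/0; 0/2; 1/0; 1/2
PSO (4): 0/0; 0/2; 1/0; 1/2
target 1/0 ∈ {SC,TSO,PSO}

SC:yes TSO:yes PSO:yes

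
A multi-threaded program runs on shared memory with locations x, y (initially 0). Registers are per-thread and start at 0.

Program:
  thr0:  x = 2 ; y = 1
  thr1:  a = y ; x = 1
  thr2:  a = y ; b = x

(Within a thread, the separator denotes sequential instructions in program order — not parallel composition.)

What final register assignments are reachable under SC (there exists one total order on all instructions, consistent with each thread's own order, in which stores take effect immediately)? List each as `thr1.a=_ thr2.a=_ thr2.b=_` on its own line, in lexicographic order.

thr1.a=0 thr2.a=0 thr2.b=0
thr1.a=0 thr2.a=0 thr2.b=1
thr1.a=0 thr2.a=0 thr2.b=2
thr1.a=0 thr2.a=1 thr2.b=1
thr1.a=0 thr2.a=1 thr2.b=2
thr1.a=1 thr2.a=0 thr2.b=0
thr1.a=1 thr2.a=0 thr2.b=1
thr1.a=1 thr2.a=0 thr2.b=2
thr1.a=1 thr2.a=1 thr2.b=1
thr1.a=1 thr2.a=1 thr2.b=2

outcome vector order: (thr1.a,thr2.a,thr2.b)
|SC outcomes| = 10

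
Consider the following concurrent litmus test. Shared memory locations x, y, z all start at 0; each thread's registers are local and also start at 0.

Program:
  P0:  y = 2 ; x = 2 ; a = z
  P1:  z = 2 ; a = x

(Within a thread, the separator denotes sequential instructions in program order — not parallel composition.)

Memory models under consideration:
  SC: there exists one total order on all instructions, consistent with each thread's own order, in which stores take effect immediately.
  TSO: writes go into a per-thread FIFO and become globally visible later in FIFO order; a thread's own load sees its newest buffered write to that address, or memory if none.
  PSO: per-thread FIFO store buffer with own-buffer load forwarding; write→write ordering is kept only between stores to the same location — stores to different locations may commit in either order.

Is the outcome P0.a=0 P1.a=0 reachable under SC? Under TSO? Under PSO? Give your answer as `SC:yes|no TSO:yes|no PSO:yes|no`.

outcome vector order: (P0.a,P1.a)
under SC → <0 2>; <2 0>; <2 2>
under TSO → <0 0>; <0 2>; <2 0>; <2 2>
under PSO → <0 0>; <0 2>; <2 0>; <2 2>
target <0 0> ∈ {TSO,PSO}

SC:no TSO:yes PSO:yes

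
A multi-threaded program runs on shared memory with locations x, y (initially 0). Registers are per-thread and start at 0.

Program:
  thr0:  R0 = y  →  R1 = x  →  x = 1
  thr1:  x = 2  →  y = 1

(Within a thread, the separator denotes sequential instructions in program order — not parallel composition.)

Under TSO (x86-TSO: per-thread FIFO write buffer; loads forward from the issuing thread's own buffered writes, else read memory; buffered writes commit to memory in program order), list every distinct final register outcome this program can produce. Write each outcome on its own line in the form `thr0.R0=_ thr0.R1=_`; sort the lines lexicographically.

outcome vector order: (thr0.R0,thr0.R1)
|TSO outcomes| = 3

thr0.R0=0 thr0.R1=0
thr0.R0=0 thr0.R1=2
thr0.R0=1 thr0.R1=2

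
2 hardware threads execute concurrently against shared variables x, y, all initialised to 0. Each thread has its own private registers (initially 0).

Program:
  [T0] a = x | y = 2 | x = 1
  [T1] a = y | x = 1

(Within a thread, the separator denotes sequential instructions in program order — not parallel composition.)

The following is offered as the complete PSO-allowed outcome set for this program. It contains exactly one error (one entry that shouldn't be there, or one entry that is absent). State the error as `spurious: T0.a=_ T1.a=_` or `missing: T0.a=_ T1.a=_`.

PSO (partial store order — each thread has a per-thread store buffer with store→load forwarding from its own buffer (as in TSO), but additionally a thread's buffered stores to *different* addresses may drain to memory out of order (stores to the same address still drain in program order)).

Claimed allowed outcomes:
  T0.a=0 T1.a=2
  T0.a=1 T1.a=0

missing: T0.a=0 T1.a=0

outcome vector order: (T0.a,T1.a)
PSO: 3 outcomes — {00, 02, 10}
PSO∖claimed = {00}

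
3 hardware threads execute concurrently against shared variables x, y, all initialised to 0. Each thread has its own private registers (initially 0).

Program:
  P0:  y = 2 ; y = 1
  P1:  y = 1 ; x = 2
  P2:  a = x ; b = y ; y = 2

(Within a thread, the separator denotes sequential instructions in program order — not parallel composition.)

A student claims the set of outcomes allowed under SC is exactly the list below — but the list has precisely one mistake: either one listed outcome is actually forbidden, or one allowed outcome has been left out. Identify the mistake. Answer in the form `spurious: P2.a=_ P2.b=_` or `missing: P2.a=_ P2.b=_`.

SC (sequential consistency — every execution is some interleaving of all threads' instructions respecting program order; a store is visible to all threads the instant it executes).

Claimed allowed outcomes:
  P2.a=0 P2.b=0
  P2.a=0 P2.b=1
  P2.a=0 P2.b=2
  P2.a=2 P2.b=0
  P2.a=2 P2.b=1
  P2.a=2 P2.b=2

outcome vector order: (P2.a,P2.b)
SC: 5 outcomes — {00 01 02 21 22}
claimed∖SC = {20}

spurious: P2.a=2 P2.b=0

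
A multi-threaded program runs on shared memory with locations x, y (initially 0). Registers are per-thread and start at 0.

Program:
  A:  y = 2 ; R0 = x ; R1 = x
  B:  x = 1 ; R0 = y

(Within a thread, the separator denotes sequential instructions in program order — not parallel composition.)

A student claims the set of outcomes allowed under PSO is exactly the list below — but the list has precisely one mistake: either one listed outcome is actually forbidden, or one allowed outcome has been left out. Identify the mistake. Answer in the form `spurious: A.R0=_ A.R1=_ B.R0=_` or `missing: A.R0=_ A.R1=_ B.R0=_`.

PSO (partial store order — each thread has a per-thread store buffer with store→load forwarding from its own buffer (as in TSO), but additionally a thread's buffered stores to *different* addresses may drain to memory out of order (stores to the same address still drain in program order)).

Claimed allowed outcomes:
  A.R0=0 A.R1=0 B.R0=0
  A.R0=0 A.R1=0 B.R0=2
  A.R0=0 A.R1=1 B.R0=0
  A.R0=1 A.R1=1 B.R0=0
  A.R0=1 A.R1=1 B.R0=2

missing: A.R0=0 A.R1=1 B.R0=2

outcome vector order: (A.R0,A.R1,B.R0)
PSO: 6 outcomes — {<0 0 0>, <0 0 2>, <0 1 0>, <0 1 2>, <1 1 0>, <1 1 2>}
PSO∖claimed = {<0 1 2>}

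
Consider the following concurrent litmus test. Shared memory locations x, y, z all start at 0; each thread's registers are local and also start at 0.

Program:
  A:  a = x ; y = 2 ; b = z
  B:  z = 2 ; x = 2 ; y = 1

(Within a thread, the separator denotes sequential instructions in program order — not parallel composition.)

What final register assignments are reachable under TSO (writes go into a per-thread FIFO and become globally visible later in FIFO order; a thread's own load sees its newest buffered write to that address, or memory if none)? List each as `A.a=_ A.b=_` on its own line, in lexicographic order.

outcome vector order: (A.a,A.b)
|TSO outcomes| = 3

A.a=0 A.b=0
A.a=0 A.b=2
A.a=2 A.b=2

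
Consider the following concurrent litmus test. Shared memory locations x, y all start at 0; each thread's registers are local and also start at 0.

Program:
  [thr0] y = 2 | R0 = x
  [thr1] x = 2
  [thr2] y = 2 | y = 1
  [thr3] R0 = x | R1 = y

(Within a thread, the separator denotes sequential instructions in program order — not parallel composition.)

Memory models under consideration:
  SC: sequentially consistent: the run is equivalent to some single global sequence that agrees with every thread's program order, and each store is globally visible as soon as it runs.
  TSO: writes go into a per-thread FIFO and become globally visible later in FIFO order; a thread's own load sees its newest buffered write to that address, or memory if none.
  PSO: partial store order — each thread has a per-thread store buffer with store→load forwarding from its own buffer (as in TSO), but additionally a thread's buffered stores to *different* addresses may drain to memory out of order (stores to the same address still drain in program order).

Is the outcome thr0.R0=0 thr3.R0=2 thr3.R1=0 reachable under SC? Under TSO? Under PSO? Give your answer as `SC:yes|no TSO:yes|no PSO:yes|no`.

SC:no TSO:yes PSO:yes

outcome vector order: (thr0.R0,thr3.R0,thr3.R1)
under SC → 000; 001; 002; 021; 022; 200; 201; 202; 220; 221; 222
under TSO → 000; 001; 002; 020; 021; 022; 200; 201; 202; 220; 221; 222
under PSO → 000; 001; 002; 020; 021; 022; 200; 201; 202; 220; 221; 222
target 020 ∈ {TSO,PSO}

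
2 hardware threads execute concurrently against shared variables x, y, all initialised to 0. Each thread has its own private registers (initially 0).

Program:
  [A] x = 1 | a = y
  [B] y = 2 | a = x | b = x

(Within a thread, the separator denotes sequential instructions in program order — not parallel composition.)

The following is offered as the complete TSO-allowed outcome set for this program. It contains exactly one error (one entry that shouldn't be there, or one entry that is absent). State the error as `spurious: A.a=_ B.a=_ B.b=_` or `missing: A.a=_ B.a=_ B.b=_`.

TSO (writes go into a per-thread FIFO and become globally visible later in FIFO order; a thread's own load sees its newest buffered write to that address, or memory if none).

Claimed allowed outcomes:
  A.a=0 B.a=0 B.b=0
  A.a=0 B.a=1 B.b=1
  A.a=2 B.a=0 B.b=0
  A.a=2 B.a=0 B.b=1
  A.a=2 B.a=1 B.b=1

missing: A.a=0 B.a=0 B.b=1

outcome vector order: (A.a,B.a,B.b)
under TSO → <0 0 0>; <0 0 1>; <0 1 1>; <2 0 0>; <2 0 1>; <2 1 1>
TSO∖claimed = {<0 0 1>}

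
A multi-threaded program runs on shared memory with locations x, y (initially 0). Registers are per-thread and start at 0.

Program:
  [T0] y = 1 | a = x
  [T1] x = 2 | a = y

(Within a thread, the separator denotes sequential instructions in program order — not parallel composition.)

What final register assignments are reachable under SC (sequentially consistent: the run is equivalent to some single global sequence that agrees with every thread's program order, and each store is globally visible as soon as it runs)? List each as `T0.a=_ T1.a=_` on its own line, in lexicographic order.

T0.a=0 T1.a=1
T0.a=2 T1.a=0
T0.a=2 T1.a=1

outcome vector order: (T0.a,T1.a)
|SC outcomes| = 3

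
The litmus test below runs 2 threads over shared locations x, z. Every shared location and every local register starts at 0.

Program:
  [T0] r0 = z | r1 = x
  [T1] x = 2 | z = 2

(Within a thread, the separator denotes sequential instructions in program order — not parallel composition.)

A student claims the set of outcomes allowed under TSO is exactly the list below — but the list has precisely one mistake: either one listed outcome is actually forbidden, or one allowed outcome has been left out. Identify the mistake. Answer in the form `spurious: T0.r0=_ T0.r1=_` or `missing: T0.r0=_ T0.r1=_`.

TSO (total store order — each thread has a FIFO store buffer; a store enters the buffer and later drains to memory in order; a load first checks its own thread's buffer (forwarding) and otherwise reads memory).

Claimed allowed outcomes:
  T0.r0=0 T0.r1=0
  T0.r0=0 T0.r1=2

outcome vector order: (T0.r0,T0.r1)
TSO: 3 outcomes — {00, 02, 22}
TSO∖claimed = {22}

missing: T0.r0=2 T0.r1=2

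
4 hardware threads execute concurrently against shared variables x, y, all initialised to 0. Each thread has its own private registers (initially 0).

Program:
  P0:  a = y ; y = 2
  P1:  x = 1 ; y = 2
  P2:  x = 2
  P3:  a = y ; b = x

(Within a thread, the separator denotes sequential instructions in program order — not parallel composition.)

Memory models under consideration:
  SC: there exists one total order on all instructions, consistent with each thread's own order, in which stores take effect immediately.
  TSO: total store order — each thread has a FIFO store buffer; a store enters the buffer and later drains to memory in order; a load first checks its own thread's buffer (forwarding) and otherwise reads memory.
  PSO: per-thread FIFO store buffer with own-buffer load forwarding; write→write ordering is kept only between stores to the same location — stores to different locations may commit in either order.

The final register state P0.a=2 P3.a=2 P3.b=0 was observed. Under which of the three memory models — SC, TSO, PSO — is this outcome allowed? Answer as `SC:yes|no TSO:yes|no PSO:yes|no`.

SC:no TSO:no PSO:yes

outcome vector order: (P0.a,P3.a,P3.b)
SC (11): 0/0/0 0/0/1 0/0/2 0/2/0 0/2/1 0/2/2 2/0/0 2/0/1 2/0/2 2/2/1 2/2/2
TSO (11): 0/0/0 0/0/1 0/0/2 0/2/0 0/2/1 0/2/2 2/0/0 2/0/1 2/0/2 2/2/1 2/2/2
PSO (12): 0/0/0 0/0/1 0/0/2 0/2/0 0/2/1 0/2/2 2/0/0 2/0/1 2/0/2 2/2/0 2/2/1 2/2/2
target 2/2/0 ∈ {PSO}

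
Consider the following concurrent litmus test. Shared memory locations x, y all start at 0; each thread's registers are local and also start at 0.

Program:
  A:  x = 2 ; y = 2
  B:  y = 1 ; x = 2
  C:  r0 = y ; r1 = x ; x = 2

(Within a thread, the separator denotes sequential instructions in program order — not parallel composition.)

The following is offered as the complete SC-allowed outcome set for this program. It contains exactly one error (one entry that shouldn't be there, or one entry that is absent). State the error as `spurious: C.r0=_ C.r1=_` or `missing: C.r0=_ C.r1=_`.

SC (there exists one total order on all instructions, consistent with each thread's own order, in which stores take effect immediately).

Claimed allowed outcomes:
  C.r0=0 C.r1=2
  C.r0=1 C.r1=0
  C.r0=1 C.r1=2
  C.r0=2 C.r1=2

missing: C.r0=0 C.r1=0

outcome vector order: (C.r0,C.r1)
[SC] allowed = {(0,0); (0,2); (1,0); (1,2); (2,2)}
SC∖claimed = {(0,0)}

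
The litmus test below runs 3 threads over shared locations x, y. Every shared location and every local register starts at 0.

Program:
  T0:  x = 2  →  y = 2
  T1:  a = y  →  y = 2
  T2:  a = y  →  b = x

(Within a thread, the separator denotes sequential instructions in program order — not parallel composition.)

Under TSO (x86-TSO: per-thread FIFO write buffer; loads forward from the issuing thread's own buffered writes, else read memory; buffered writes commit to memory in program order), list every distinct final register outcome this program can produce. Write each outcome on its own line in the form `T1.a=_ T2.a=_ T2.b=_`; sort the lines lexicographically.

T1.a=0 T2.a=0 T2.b=0
T1.a=0 T2.a=0 T2.b=2
T1.a=0 T2.a=2 T2.b=0
T1.a=0 T2.a=2 T2.b=2
T1.a=2 T2.a=0 T2.b=0
T1.a=2 T2.a=0 T2.b=2
T1.a=2 T2.a=2 T2.b=2

outcome vector order: (T1.a,T2.a,T2.b)
|TSO outcomes| = 7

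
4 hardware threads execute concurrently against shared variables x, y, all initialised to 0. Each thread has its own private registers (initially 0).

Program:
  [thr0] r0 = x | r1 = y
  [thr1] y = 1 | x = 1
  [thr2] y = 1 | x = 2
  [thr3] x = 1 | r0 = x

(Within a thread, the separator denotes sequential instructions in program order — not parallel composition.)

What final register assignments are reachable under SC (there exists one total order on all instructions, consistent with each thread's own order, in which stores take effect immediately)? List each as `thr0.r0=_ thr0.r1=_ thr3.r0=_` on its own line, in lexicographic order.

outcome vector order: (thr0.r0,thr0.r1,thr3.r0)
|SC outcomes| = 10

thr0.r0=0 thr0.r1=0 thr3.r0=1
thr0.r0=0 thr0.r1=0 thr3.r0=2
thr0.r0=0 thr0.r1=1 thr3.r0=1
thr0.r0=0 thr0.r1=1 thr3.r0=2
thr0.r0=1 thr0.r1=0 thr3.r0=1
thr0.r0=1 thr0.r1=0 thr3.r0=2
thr0.r0=1 thr0.r1=1 thr3.r0=1
thr0.r0=1 thr0.r1=1 thr3.r0=2
thr0.r0=2 thr0.r1=1 thr3.r0=1
thr0.r0=2 thr0.r1=1 thr3.r0=2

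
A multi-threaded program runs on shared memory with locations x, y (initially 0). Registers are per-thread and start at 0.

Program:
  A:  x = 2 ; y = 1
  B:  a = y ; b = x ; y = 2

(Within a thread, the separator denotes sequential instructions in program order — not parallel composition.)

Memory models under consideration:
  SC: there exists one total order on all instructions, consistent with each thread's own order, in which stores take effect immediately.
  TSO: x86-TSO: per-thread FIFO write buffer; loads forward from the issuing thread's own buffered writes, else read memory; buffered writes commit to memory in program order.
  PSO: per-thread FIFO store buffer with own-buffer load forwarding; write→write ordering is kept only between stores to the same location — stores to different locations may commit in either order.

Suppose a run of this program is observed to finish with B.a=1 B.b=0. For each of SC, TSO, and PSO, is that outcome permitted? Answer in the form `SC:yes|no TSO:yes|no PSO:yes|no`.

outcome vector order: (B.a,B.b)
[SC] allowed = {<0 0>, <0 2>, <1 2>}
[TSO] allowed = {<0 0>, <0 2>, <1 2>}
[PSO] allowed = {<0 0>, <0 2>, <1 0>, <1 2>}
target <1 0> ∈ {PSO}

SC:no TSO:no PSO:yes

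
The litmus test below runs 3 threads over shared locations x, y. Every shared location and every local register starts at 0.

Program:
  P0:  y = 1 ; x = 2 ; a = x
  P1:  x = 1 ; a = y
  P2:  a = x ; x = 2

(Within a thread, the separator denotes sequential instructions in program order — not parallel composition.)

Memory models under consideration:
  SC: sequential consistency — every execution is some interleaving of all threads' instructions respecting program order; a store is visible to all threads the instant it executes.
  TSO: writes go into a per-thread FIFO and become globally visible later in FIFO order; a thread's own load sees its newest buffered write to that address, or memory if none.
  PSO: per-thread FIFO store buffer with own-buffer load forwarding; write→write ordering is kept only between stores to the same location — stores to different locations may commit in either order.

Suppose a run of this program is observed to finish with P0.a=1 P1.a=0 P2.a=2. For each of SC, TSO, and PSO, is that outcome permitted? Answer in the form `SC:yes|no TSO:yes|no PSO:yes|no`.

outcome vector order: (P0.a,P1.a,P2.a)
SC: 9 outcomes — {<1 1 0>, <1 1 1>, <1 1 2>, <2 0 0>, <2 0 1>, <2 0 2>, <2 1 0>, <2 1 1>, <2 1 2>}
TSO: 12 outcomes — {<1 0 0>, <1 0 1>, <1 0 2>, <1 1 0>, <1 1 1>, <1 1 2>, <2 0 0>, <2 0 1>, <2 0 2>, <2 1 0>, <2 1 1>, <2 1 2>}
PSO: 12 outcomes — {<1 0 0>, <1 0 1>, <1 0 2>, <1 1 0>, <1 1 1>, <1 1 2>, <2 0 0>, <2 0 1>, <2 0 2>, <2 1 0>, <2 1 1>, <2 1 2>}
target <1 0 2> ∈ {TSO,PSO}

SC:no TSO:yes PSO:yes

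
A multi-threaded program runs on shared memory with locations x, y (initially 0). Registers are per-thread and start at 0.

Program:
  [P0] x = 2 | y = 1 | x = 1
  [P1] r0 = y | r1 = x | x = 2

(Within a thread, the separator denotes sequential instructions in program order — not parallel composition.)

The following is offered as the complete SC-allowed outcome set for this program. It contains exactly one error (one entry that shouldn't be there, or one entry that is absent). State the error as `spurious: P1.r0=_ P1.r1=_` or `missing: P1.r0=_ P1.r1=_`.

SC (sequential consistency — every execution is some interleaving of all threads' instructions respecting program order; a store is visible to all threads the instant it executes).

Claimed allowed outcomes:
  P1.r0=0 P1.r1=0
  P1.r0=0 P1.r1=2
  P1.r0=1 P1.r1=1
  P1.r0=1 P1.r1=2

outcome vector order: (P1.r0,P1.r1)
SC (5): (0,0); (0,1); (0,2); (1,1); (1,2)
SC∖claimed = {(0,1)}

missing: P1.r0=0 P1.r1=1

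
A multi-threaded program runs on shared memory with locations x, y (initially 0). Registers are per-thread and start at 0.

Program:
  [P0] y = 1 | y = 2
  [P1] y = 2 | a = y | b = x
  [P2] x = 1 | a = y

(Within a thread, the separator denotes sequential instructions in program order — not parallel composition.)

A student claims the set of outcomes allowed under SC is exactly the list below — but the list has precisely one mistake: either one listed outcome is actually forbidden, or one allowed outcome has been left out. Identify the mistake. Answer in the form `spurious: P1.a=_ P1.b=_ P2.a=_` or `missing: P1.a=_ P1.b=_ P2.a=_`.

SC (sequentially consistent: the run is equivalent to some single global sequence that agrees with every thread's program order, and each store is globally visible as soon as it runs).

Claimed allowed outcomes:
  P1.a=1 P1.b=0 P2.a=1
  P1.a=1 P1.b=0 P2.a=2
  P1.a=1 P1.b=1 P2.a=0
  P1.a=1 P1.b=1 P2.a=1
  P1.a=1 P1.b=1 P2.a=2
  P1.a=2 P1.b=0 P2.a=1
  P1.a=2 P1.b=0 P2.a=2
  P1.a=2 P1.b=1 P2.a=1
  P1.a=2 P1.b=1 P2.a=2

missing: P1.a=2 P1.b=1 P2.a=0

outcome vector order: (P1.a,P1.b,P2.a)
[SC] allowed = {1/0/1, 1/0/2, 1/1/0, 1/1/1, 1/1/2, 2/0/1, 2/0/2, 2/1/0, 2/1/1, 2/1/2}
SC∖claimed = {2/1/0}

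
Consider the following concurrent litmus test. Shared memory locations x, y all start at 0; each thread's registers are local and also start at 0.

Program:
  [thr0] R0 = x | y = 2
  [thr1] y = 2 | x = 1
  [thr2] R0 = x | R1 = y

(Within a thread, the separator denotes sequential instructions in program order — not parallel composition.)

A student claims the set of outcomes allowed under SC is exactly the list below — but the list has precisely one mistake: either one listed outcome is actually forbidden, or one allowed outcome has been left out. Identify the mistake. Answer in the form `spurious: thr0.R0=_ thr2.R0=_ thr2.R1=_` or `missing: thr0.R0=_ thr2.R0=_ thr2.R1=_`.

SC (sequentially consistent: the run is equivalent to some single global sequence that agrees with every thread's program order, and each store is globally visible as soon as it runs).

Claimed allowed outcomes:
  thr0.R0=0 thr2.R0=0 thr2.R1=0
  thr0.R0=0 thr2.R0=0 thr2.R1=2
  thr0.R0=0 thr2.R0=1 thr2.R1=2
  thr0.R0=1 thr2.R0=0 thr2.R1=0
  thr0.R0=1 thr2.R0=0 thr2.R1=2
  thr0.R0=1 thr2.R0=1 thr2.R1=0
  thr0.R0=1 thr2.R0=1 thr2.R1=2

spurious: thr0.R0=1 thr2.R0=1 thr2.R1=0

outcome vector order: (thr0.R0,thr2.R0,thr2.R1)
SC (6): 000, 002, 012, 100, 102, 112
claimed∖SC = {110}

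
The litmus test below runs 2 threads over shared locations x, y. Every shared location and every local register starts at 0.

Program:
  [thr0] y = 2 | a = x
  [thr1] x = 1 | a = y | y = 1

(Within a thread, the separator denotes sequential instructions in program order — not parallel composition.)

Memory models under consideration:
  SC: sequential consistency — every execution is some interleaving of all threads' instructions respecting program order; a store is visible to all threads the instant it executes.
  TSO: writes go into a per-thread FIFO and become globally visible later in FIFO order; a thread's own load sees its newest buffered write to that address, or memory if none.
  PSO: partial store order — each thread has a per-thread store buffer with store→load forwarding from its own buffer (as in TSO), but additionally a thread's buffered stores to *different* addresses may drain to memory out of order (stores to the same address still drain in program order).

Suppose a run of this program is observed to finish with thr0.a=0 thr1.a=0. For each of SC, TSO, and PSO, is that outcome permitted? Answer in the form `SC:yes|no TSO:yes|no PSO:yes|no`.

SC:no TSO:yes PSO:yes

outcome vector order: (thr0.a,thr1.a)
SC: 3 outcomes — {0/2; 1/0; 1/2}
TSO: 4 outcomes — {0/0; 0/2; 1/0; 1/2}
PSO: 4 outcomes — {0/0; 0/2; 1/0; 1/2}
target 0/0 ∈ {TSO,PSO}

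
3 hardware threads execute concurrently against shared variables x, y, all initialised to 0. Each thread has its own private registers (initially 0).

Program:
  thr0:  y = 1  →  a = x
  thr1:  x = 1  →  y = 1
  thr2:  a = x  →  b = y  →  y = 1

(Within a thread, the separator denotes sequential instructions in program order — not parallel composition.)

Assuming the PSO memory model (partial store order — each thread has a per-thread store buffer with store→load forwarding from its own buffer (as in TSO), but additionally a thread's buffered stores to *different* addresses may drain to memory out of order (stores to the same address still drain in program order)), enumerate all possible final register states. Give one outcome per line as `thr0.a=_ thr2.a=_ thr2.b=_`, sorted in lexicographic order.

thr0.a=0 thr2.a=0 thr2.b=0
thr0.a=0 thr2.a=0 thr2.b=1
thr0.a=0 thr2.a=1 thr2.b=0
thr0.a=0 thr2.a=1 thr2.b=1
thr0.a=1 thr2.a=0 thr2.b=0
thr0.a=1 thr2.a=0 thr2.b=1
thr0.a=1 thr2.a=1 thr2.b=0
thr0.a=1 thr2.a=1 thr2.b=1

outcome vector order: (thr0.a,thr2.a,thr2.b)
|PSO outcomes| = 8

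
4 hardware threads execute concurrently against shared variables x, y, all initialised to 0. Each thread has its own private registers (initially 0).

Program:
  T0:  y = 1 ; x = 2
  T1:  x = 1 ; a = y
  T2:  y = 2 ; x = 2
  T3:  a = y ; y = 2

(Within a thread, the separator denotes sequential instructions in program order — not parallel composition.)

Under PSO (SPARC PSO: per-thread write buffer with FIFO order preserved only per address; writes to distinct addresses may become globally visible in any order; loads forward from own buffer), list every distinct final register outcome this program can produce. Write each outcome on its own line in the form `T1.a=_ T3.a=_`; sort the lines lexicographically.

outcome vector order: (T1.a,T3.a)
|PSO outcomes| = 9

T1.a=0 T3.a=0
T1.a=0 T3.a=1
T1.a=0 T3.a=2
T1.a=1 T3.a=0
T1.a=1 T3.a=1
T1.a=1 T3.a=2
T1.a=2 T3.a=0
T1.a=2 T3.a=1
T1.a=2 T3.a=2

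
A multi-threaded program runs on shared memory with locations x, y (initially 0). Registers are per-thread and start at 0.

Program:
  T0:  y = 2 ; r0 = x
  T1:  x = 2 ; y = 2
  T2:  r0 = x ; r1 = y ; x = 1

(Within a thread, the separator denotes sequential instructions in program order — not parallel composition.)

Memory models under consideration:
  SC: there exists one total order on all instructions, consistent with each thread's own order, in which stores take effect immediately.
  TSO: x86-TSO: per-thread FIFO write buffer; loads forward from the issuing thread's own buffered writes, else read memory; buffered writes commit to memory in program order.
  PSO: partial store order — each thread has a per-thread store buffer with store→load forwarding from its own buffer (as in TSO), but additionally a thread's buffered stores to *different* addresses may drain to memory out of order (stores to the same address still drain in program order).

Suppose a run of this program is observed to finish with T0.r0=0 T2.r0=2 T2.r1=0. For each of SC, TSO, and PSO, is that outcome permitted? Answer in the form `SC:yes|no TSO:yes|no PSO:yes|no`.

SC:no TSO:yes PSO:yes

outcome vector order: (T0.r0,T2.r0,T2.r1)
[SC] allowed = {(0,0,0); (0,0,2); (0,2,2); (1,0,0); (1,0,2); (1,2,0); (1,2,2); (2,0,0); (2,0,2); (2,2,0); (2,2,2)}
[TSO] allowed = {(0,0,0); (0,0,2); (0,2,0); (0,2,2); (1,0,0); (1,0,2); (1,2,0); (1,2,2); (2,0,0); (2,0,2); (2,2,0); (2,2,2)}
[PSO] allowed = {(0,0,0); (0,0,2); (0,2,0); (0,2,2); (1,0,0); (1,0,2); (1,2,0); (1,2,2); (2,0,0); (2,0,2); (2,2,0); (2,2,2)}
target (0,2,0) ∈ {TSO,PSO}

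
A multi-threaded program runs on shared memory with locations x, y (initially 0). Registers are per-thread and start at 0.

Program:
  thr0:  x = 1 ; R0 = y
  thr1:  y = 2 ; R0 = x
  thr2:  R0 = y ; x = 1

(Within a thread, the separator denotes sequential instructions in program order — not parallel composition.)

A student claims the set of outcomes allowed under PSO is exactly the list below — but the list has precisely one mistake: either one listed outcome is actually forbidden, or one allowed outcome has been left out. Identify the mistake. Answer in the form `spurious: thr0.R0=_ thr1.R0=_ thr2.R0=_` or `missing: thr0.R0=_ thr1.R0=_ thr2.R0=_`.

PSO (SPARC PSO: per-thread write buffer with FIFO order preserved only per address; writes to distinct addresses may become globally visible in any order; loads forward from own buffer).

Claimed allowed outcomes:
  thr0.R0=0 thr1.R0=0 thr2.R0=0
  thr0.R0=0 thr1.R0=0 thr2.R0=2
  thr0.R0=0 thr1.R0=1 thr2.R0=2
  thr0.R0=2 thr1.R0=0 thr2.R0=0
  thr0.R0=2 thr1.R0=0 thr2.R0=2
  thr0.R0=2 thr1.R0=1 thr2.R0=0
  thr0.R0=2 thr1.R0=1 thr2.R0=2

missing: thr0.R0=0 thr1.R0=1 thr2.R0=0

outcome vector order: (thr0.R0,thr1.R0,thr2.R0)
PSO (8): 0/0/0 0/0/2 0/1/0 0/1/2 2/0/0 2/0/2 2/1/0 2/1/2
PSO∖claimed = {0/1/0}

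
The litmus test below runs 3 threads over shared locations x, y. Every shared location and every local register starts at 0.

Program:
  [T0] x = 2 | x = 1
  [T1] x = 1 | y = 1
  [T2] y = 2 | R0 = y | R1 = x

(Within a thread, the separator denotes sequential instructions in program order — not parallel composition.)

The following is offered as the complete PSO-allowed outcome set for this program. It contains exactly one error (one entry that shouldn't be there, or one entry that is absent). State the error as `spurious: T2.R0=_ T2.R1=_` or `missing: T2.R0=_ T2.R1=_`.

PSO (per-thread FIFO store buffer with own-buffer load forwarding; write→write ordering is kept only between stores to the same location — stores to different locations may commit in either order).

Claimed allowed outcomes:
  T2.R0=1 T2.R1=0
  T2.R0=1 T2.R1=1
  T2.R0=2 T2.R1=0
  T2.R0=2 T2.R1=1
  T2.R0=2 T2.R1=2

outcome vector order: (T2.R0,T2.R1)
PSO: 6 outcomes — {<1 0>, <1 1>, <1 2>, <2 0>, <2 1>, <2 2>}
PSO∖claimed = {<1 2>}

missing: T2.R0=1 T2.R1=2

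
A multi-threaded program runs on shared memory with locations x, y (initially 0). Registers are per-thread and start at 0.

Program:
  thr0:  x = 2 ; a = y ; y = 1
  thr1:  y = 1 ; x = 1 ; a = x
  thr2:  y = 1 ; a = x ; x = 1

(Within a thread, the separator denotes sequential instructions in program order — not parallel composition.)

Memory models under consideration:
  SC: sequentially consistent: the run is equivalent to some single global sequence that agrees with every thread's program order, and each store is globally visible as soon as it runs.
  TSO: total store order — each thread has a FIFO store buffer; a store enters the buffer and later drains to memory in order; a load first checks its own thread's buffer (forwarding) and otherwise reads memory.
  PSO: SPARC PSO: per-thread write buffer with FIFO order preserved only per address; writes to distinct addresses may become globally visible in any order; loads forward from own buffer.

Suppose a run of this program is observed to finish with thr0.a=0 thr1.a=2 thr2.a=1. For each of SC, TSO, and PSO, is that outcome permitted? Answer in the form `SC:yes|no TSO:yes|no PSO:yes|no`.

outcome vector order: (thr0.a,thr1.a,thr2.a)
under SC → 011; 012; 110; 111; 112; 120; 121; 122
under TSO → 010; 011; 012; 020; 021; 022; 110; 111; 112; 120; 121; 122
under PSO → 010; 011; 012; 020; 021; 022; 110; 111; 112; 120; 121; 122
target 021 ∈ {TSO,PSO}

SC:no TSO:yes PSO:yes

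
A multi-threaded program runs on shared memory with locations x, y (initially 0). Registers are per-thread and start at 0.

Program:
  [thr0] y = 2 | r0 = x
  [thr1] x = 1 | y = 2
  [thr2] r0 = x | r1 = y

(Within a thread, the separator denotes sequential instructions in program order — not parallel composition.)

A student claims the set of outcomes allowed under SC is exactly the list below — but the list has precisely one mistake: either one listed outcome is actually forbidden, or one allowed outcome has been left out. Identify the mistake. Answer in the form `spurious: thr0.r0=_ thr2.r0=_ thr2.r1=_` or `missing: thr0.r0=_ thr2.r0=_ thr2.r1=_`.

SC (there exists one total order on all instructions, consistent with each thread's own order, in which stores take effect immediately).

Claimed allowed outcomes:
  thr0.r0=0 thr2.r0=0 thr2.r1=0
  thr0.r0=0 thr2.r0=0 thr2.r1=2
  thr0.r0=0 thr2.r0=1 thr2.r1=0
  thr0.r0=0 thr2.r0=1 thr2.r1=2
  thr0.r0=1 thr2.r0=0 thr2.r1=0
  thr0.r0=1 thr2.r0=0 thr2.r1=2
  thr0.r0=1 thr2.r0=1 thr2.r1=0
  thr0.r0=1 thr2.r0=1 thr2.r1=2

outcome vector order: (thr0.r0,thr2.r0,thr2.r1)
SC (7): (0,0,0) (0,0,2) (0,1,2) (1,0,0) (1,0,2) (1,1,0) (1,1,2)
claimed∖SC = {(0,1,0)}

spurious: thr0.r0=0 thr2.r0=1 thr2.r1=0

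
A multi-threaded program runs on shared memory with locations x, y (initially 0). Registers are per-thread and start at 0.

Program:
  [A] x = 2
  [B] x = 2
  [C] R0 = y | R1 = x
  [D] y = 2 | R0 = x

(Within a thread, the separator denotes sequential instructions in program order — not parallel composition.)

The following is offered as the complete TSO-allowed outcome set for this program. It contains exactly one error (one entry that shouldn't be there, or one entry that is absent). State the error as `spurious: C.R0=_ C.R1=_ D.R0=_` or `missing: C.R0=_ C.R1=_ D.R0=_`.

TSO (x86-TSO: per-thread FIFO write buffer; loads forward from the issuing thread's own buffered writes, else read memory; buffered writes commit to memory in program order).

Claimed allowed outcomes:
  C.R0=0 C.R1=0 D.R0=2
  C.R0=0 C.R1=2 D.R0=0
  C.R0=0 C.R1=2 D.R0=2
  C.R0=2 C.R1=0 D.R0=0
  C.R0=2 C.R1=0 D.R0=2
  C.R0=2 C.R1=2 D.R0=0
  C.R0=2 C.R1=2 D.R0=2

missing: C.R0=0 C.R1=0 D.R0=0

outcome vector order: (C.R0,C.R1,D.R0)
TSO: 8 outcomes — {000, 002, 020, 022, 200, 202, 220, 222}
TSO∖claimed = {000}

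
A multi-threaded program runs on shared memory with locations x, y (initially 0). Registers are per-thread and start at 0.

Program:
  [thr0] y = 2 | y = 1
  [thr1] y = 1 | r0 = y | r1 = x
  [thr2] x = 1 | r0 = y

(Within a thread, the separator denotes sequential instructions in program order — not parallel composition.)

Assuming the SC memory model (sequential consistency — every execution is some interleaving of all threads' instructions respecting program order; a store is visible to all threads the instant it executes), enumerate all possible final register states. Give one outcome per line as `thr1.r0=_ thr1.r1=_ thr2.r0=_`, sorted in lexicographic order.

outcome vector order: (thr1.r0,thr1.r1,thr2.r0)
|SC outcomes| = 10

thr1.r0=1 thr1.r1=0 thr2.r0=1
thr1.r0=1 thr1.r1=0 thr2.r0=2
thr1.r0=1 thr1.r1=1 thr2.r0=0
thr1.r0=1 thr1.r1=1 thr2.r0=1
thr1.r0=1 thr1.r1=1 thr2.r0=2
thr1.r0=2 thr1.r1=0 thr2.r0=1
thr1.r0=2 thr1.r1=0 thr2.r0=2
thr1.r0=2 thr1.r1=1 thr2.r0=0
thr1.r0=2 thr1.r1=1 thr2.r0=1
thr1.r0=2 thr1.r1=1 thr2.r0=2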